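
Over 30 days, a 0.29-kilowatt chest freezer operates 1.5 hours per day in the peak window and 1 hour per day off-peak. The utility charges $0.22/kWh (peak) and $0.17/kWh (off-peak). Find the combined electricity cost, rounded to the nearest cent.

$4.35

Peak energy = 0.29 kW × 1.5 h × 30 = 13.05 kWh
Off-peak energy = 0.29 kW × 1 h × 30 = 8.7 kWh
Cost = 13.05 × $0.22 + 8.7 × $0.17 = $2.871 + $1.479 = $4.35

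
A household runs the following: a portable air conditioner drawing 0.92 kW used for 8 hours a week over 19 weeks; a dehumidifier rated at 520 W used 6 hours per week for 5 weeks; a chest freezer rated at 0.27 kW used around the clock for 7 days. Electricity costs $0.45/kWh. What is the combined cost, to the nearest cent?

portable air conditioner: Runtime = 8 h/week × 19 weeks = 152 h
portable air conditioner: 0.92 kW × 152 h = 139.84 kWh
dehumidifier: Runtime = 6 h/week × 5 weeks = 30 h
dehumidifier: 0.52 kW × 30 h = 15.6 kWh
chest freezer: Runtime = 24 h × 7 = 168 h
chest freezer: 0.27 kW × 168 h = 45.36 kWh
Total energy = 200.8 kWh
Cost = 200.8 × $0.45 = $90.36

$90.36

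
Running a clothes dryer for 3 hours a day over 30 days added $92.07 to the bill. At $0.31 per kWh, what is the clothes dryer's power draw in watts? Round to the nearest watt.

3300 W

Energy = $92.07 ÷ $0.31/kWh = 297 kWh
Runtime = 3 h/day × 30 days = 90 h
Power = 297 kWh ÷ 90 h = 3.3 kW = 3300 W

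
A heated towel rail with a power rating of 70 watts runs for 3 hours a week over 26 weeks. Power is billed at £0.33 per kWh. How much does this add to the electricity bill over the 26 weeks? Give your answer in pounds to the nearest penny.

Runtime = 3 h/week × 26 weeks = 78 h
Energy = 0.07 kW × 78 h = 5.46 kWh
Cost = 5.46 kWh × £0.33/kWh = £1.80

£1.80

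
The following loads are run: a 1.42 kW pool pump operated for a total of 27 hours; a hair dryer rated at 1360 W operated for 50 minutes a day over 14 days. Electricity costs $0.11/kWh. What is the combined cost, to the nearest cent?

pool pump: 1.42 kW × 27 h = 38.34 kWh
hair dryer: Runtime = 50 min × 14 = 700 min = 11.666666… h
hair dryer: 1.36 kW × 11.666666… h = 15.866666… kWh
Total energy = 54.206666… kWh
Cost = 54.206666… × $0.11 = $5.96

$5.96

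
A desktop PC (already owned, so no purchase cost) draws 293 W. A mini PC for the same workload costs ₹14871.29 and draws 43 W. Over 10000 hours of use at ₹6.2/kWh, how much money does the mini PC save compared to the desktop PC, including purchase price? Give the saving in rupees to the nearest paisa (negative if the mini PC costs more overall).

desktop PC: ₹0.00 + (293/1000) kW × 10000 h × ₹6.2 = ₹0.00 + ₹18166 = ₹18166
mini PC: ₹14871.29 + (43/1000) kW × 10000 h × ₹6.2 = ₹14871.29 + ₹2666 = ₹17537.29
Saving = ₹18166 − ₹17537.29 = ₹628.71

₹628.71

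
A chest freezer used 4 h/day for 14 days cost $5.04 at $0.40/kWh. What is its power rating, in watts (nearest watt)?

Energy = $5.04 ÷ $0.40/kWh = 12.6 kWh
Runtime = 4 h/day × 14 days = 56 h
Power = 12.6 kWh ÷ 56 h = 0.225 kW = 225 W

225 W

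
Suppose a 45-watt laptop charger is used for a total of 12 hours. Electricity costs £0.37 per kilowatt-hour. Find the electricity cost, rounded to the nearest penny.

£0.20

Energy = 0.045 kW × 12 h = 0.54 kWh
Cost = 0.54 kWh × £0.37/kWh = £0.20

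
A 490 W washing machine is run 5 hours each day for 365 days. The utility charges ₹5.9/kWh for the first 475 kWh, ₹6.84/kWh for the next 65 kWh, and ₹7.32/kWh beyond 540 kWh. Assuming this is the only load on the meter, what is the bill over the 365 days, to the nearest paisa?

₹5840.21

Runtime = 5 h/day × 365 days = 1825 h
Energy = 0.49 kW × 1825 h = 894.25 kWh
Tier 1 (0–475 kWh): 475 × ₹5.9 = ₹2802.5
Tier 2 (475–540 kWh): 65 × ₹6.84 = ₹444.6
Above 540 kWh: 354.25 × ₹7.32 = ₹2593.11
Bill = ₹5840.21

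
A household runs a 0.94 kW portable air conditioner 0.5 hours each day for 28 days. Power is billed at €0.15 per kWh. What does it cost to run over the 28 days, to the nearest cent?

€1.97

Runtime = 0.5 h/day × 28 days = 14 h
Energy = 0.94 kW × 14 h = 13.16 kWh
Cost = 13.16 kWh × €0.15/kWh = €1.97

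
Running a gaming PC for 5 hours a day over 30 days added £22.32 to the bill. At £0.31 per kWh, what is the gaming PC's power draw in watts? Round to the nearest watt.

Energy = £22.32 ÷ £0.31/kWh = 72 kWh
Runtime = 5 h/day × 30 days = 150 h
Power = 72 kWh ÷ 150 h = 0.48 kW = 480 W

480 W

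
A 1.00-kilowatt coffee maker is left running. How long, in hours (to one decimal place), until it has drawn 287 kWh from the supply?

Hours = 287 kWh ÷ 1 kW = 287.0 h

287.0 h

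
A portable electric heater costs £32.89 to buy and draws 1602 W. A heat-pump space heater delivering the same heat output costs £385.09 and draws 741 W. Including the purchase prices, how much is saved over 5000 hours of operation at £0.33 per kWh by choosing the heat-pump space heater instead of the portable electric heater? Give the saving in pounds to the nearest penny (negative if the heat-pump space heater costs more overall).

portable electric heater: £32.89 + (1602/1000) kW × 5000 h × £0.33 = £32.89 + £2643.3 = £2676.19
heat-pump space heater: £385.09 + (741/1000) kW × 5000 h × £0.33 = £385.09 + £1222.65 = £1607.74
Saving = £2676.19 − £1607.74 = £1068.45

£1068.45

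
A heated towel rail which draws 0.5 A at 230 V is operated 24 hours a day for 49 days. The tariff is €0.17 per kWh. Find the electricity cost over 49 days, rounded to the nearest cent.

€22.99

Power = 0.5 A × 230 V = 115 W = 0.115 kW
Runtime = 24 h × 49 = 1176 h
Energy = 0.115 kW × 1176 h = 135.24 kWh
Cost = 135.24 kWh × €0.17/kWh = €22.99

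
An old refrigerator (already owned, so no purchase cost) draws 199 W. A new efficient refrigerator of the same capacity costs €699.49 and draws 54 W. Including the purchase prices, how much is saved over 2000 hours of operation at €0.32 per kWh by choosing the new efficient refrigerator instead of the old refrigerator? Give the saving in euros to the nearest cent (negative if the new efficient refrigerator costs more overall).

-€606.69

old refrigerator: €0.00 + (199/1000) kW × 2000 h × €0.32 = €0.00 + €127.36 = €127.36
new efficient refrigerator: €699.49 + (54/1000) kW × 2000 h × €0.32 = €699.49 + €34.56 = €734.05
Saving = €127.36 − €734.05 = −€606.69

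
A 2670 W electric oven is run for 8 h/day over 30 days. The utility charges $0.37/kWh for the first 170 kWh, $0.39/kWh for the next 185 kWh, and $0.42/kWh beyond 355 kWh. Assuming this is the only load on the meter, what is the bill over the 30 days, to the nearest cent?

$255.09

Runtime = 8 h/day × 30 days = 240 h
Energy = 2.67 kW × 240 h = 640.8 kWh
Tier 1 (0–170 kWh): 170 × $0.37 = $62.9
Tier 2 (170–355 kWh): 185 × $0.39 = $72.15
Above 355 kWh: 285.8 × $0.42 = $120.036
Bill = $255.09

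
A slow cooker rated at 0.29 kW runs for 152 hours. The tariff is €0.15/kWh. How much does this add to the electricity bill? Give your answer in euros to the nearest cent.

Energy = 0.29 kW × 152 h = 44.08 kWh
Cost = 44.08 kWh × €0.15/kWh = €6.61

€6.61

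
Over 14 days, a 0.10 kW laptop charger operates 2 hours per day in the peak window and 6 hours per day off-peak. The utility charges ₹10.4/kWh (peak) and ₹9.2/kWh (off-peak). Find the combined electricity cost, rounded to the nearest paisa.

₹106.40

Peak energy = 0.1 kW × 2 h × 14 = 2.8 kWh
Off-peak energy = 0.1 kW × 6 h × 14 = 8.4 kWh
Cost = 2.8 × ₹10.4 + 8.4 × ₹9.2 = ₹29.12 + ₹77.28 = ₹106.40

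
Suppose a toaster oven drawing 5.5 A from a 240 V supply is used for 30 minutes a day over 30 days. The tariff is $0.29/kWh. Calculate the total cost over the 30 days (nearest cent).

$5.74

Power = 5.5 A × 240 V = 1320 W = 1.32 kW
Runtime = 30 min × 30 = 900 min = 15 h
Energy = 1.32 kW × 15 h = 19.8 kWh
Cost = 19.8 kWh × $0.29/kWh = $5.74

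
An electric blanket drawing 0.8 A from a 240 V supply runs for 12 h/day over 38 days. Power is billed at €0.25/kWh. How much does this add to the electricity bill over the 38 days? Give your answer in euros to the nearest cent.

€21.89

Power = 0.8 A × 240 V = 192 W = 0.192 kW
Runtime = 12 h/day × 38 days = 456 h
Energy = 0.192 kW × 456 h = 87.552 kWh
Cost = 87.552 kWh × €0.25/kWh = €21.89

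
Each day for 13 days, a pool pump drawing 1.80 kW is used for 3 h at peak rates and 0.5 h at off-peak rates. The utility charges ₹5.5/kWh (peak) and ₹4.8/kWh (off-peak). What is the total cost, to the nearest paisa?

Peak energy = 1.8 kW × 3 h × 13 = 70.2 kWh
Off-peak energy = 1.8 kW × 0.5 h × 13 = 11.7 kWh
Cost = 70.2 × ₹5.5 + 11.7 × ₹4.8 = ₹386.1 + ₹56.16 = ₹442.26

₹442.26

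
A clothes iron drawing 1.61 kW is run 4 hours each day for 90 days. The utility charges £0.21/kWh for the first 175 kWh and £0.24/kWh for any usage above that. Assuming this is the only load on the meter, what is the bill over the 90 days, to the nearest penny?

Runtime = 4 h/day × 90 days = 360 h
Energy = 1.61 kW × 360 h = 579.6 kWh
Tier 1 (0–175 kWh): 175 × £0.21 = £36.75
Above 175 kWh: 404.6 × £0.24 = £97.104
Bill = £133.85

£133.85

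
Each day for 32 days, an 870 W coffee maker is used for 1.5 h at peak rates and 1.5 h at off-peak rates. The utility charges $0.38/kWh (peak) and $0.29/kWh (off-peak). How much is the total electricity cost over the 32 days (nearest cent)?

$27.98

Peak energy = 0.87 kW × 1.5 h × 32 = 41.76 kWh
Off-peak energy = 0.87 kW × 1.5 h × 32 = 41.76 kWh
Cost = 41.76 × $0.38 + 41.76 × $0.29 = $15.8688 + $12.1104 = $27.98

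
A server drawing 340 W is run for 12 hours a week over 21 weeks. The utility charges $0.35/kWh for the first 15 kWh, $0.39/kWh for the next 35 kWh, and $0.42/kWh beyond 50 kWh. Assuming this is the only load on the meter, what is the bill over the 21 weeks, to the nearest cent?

$33.89

Runtime = 12 h/week × 21 weeks = 252 h
Energy = 0.34 kW × 252 h = 85.68 kWh
Tier 1 (0–15 kWh): 15 × $0.35 = $5.25
Tier 2 (15–50 kWh): 35 × $0.39 = $13.65
Above 50 kWh: 35.68 × $0.42 = $14.9856
Bill = $33.89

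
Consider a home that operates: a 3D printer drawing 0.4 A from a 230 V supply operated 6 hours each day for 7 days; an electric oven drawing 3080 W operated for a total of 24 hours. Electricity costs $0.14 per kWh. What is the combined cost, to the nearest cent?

3D printer: Power = 0.4 A × 230 V = 92 W = 0.092 kW
3D printer: Runtime = 6 h/day × 7 days = 42 h
3D printer: 0.092 kW × 42 h = 3.864 kWh
electric oven: 3.08 kW × 24 h = 73.92 kWh
Total energy = 77.784 kWh
Cost = 77.784 × $0.14 = $10.89

$10.89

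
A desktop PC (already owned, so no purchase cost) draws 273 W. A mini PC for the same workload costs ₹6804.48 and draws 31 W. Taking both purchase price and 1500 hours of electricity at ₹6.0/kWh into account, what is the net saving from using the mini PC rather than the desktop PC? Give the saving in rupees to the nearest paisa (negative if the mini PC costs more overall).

desktop PC: ₹0.00 + (273/1000) kW × 1500 h × ₹6.0 = ₹0.00 + ₹2457 = ₹2457
mini PC: ₹6804.48 + (31/1000) kW × 1500 h × ₹6.0 = ₹6804.48 + ₹279 = ₹7083.48
Saving = ₹2457 − ₹7083.48 = −₹4626.48

-₹4626.48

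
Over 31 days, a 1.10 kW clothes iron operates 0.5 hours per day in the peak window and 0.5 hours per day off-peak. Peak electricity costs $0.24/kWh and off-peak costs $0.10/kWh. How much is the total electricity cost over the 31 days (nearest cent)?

Peak energy = 1.1 kW × 0.5 h × 31 = 17.05 kWh
Off-peak energy = 1.1 kW × 0.5 h × 31 = 17.05 kWh
Cost = 17.05 × $0.24 + 17.05 × $0.10 = $4.092 + $1.705 = $5.80

$5.80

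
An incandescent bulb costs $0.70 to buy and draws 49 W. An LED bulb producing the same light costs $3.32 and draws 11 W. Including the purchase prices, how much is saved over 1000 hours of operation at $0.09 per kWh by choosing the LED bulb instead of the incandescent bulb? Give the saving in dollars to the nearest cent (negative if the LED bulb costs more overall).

$0.80

incandescent bulb: $0.70 + (49/1000) kW × 1000 h × $0.09 = $0.70 + $4.41 = $5.11
LED bulb: $3.32 + (11/1000) kW × 1000 h × $0.09 = $3.32 + $0.99 = $4.31
Saving = $5.11 − $4.31 = $0.8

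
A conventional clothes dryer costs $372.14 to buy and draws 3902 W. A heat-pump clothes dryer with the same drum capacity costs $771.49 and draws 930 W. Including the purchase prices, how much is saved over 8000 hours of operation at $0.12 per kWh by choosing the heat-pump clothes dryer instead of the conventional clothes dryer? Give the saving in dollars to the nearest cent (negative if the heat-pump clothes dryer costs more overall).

conventional clothes dryer: $372.14 + (3902/1000) kW × 8000 h × $0.12 = $372.14 + $3745.92 = $4118.06
heat-pump clothes dryer: $771.49 + (930/1000) kW × 8000 h × $0.12 = $771.49 + $892.8 = $1664.29
Saving = $4118.06 − $1664.29 = $2453.77

$2453.77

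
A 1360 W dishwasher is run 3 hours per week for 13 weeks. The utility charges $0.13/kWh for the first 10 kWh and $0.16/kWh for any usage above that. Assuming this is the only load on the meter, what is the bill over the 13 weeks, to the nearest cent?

$8.19

Runtime = 3 h/week × 13 weeks = 39 h
Energy = 1.36 kW × 39 h = 53.04 kWh
Tier 1 (0–10 kWh): 10 × $0.13 = $1.3
Above 10 kWh: 43.04 × $0.16 = $6.8864
Bill = $8.19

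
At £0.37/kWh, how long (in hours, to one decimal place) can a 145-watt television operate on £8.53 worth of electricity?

Energy available = £8.53 ÷ £0.37/kWh = 23.0541 kWh
Hours = 23.0541 kWh ÷ 0.145 kW = 159.0 h

159.0 h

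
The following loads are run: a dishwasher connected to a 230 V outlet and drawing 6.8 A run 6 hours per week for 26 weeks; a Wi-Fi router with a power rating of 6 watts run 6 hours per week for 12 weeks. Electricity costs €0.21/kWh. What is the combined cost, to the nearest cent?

dishwasher: Power = 6.8 A × 230 V = 1564 W = 1.564 kW
dishwasher: Runtime = 6 h/week × 26 weeks = 156 h
dishwasher: 1.564 kW × 156 h = 243.984 kWh
Wi-Fi router: Runtime = 6 h/week × 12 weeks = 72 h
Wi-Fi router: 0.006 kW × 72 h = 0.432 kWh
Total energy = 244.416 kWh
Cost = 244.416 × €0.21 = €51.33

€51.33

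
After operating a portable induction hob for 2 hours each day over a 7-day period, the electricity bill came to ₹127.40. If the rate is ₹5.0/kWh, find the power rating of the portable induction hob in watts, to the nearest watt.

Energy = ₹127.40 ÷ ₹5.0/kWh = 25.48 kWh
Runtime = 2 h/day × 7 days = 14 h
Power = 25.48 kWh ÷ 14 h = 1.82 kW = 1820 W

1820 W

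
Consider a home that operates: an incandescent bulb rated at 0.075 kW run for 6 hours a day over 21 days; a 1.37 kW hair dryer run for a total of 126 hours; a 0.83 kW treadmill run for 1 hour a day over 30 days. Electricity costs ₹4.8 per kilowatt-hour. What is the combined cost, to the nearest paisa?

incandescent bulb: Runtime = 6 h/day × 21 days = 126 h
incandescent bulb: 0.075 kW × 126 h = 9.45 kWh
hair dryer: 1.37 kW × 126 h = 172.62 kWh
treadmill: Runtime = 1 h/day × 30 days = 30 h
treadmill: 0.83 kW × 30 h = 24.9 kWh
Total energy = 206.97 kWh
Cost = 206.97 × ₹4.8 = ₹993.46

₹993.46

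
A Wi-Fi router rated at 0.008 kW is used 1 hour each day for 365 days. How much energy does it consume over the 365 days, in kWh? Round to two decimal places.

2.92 kWh

Runtime = 1 h/day × 365 days = 365 h
Energy = 0.008 kW × 365 h = 2.92 kWh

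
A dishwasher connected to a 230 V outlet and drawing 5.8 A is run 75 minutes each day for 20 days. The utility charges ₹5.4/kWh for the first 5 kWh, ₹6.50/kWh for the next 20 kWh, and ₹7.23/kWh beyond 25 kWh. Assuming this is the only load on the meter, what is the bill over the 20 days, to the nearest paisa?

₹217.37

Power = 5.8 A × 230 V = 1334 W = 1.334 kW
Runtime = 75 min × 20 = 1500 min = 25 h
Energy = 1.334 kW × 25 h = 33.35 kWh
Tier 1 (0–5 kWh): 5 × ₹5.4 = ₹27
Tier 2 (5–25 kWh): 20 × ₹6.50 = ₹130
Above 25 kWh: 8.35 × ₹7.23 = ₹60.3705
Bill = ₹217.37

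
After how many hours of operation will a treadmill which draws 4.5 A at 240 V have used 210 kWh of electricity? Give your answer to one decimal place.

Power = 4.5 A × 240 V = 1080 W = 1.08 kW
Hours = 210 kWh ÷ 1.08 kW = 194.4 h

194.4 h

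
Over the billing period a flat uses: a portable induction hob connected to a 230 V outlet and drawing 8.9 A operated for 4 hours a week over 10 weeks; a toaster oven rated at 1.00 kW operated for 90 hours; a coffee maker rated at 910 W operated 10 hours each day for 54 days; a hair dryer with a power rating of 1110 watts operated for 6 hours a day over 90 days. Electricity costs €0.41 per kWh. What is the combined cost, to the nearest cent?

portable induction hob: Power = 8.9 A × 230 V = 2047 W = 2.047 kW
portable induction hob: Runtime = 4 h/week × 10 weeks = 40 h
portable induction hob: 2.047 kW × 40 h = 81.88 kWh
toaster oven: 1 kW × 90 h = 90 kWh
coffee maker: Runtime = 10 h/day × 54 days = 540 h
coffee maker: 0.91 kW × 540 h = 491.4 kWh
hair dryer: Runtime = 6 h/day × 90 days = 540 h
hair dryer: 1.11 kW × 540 h = 599.4 kWh
Total energy = 1262.68 kWh
Cost = 1262.68 × €0.41 = €517.70

€517.70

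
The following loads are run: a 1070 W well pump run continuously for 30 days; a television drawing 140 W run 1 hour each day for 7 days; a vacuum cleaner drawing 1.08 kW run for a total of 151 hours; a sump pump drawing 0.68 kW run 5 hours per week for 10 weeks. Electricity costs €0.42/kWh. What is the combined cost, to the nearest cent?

well pump: Runtime = 24 h × 30 = 720 h
well pump: 1.07 kW × 720 h = 770.4 kWh
television: Runtime = 1 h/day × 7 days = 7 h
television: 0.14 kW × 7 h = 0.98 kWh
vacuum cleaner: 1.08 kW × 151 h = 163.08 kWh
sump pump: Runtime = 5 h/week × 10 weeks = 50 h
sump pump: 0.68 kW × 50 h = 34 kWh
Total energy = 968.46 kWh
Cost = 968.46 × €0.42 = €406.75

€406.75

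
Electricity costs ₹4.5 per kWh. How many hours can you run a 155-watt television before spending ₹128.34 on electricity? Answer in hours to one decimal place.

184.0 h

Energy available = ₹128.34 ÷ ₹4.5/kWh = 28.52 kWh
Hours = 28.52 kWh ÷ 0.155 kW = 184.0 h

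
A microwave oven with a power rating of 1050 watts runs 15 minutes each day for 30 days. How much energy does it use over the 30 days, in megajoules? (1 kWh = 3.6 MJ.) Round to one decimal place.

28.4 MJ

Runtime = 15 min × 30 = 450 min = 7.5 h
Energy = 1.05 kW × 7.5 h = 7.875 kWh
= 7.875 × 3.6 MJ = 28.4 MJ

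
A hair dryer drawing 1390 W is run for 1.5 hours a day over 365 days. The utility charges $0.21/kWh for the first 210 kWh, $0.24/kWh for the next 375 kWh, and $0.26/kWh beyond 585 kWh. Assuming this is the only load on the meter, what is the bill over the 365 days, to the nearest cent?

$179.87

Runtime = 1.5 h/day × 365 days = 547.5 h
Energy = 1.39 kW × 547.5 h = 761.025 kWh
Tier 1 (0–210 kWh): 210 × $0.21 = $44.1
Tier 2 (210–585 kWh): 375 × $0.24 = $90
Above 585 kWh: 176.025 × $0.26 = $45.7665
Bill = $179.87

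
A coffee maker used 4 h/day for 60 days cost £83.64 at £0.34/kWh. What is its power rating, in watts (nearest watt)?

Energy = £83.64 ÷ £0.34/kWh = 246 kWh
Runtime = 4 h/day × 60 days = 240 h
Power = 246 kWh ÷ 240 h = 1.025 kW = 1025 W

1025 W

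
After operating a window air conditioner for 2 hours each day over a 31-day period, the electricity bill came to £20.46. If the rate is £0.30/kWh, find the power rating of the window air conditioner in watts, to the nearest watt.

1100 W

Energy = £20.46 ÷ £0.30/kWh = 68.2 kWh
Runtime = 2 h/day × 31 days = 62 h
Power = 68.2 kWh ÷ 62 h = 1.1 kW = 1100 W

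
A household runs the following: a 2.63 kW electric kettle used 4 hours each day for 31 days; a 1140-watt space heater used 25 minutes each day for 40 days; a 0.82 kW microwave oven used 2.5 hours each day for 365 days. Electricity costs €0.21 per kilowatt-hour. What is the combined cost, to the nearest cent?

electric kettle: Runtime = 4 h/day × 31 days = 124 h
electric kettle: 2.63 kW × 124 h = 326.12 kWh
space heater: Runtime = 25 min × 40 = 1000 min = 16.666666… h
space heater: 1.14 kW × 16.666666… h = 19 kWh
microwave oven: Runtime = 2.5 h/day × 365 days = 912.5 h
microwave oven: 0.82 kW × 912.5 h = 748.25 kWh
Total energy = 1093.37 kWh
Cost = 1093.37 × €0.21 = €229.61

€229.61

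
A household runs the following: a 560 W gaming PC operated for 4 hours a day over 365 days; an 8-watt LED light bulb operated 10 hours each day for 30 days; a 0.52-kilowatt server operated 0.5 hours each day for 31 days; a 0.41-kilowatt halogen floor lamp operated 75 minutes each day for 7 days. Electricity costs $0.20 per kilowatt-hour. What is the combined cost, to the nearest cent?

gaming PC: Runtime = 4 h/day × 365 days = 1460 h
gaming PC: 0.56 kW × 1460 h = 817.6 kWh
LED light bulb: Runtime = 10 h/day × 30 days = 300 h
LED light bulb: 0.008 kW × 300 h = 2.4 kWh
server: Runtime = 0.5 h/day × 31 days = 15.5 h
server: 0.52 kW × 15.5 h = 8.06 kWh
halogen floor lamp: Runtime = 75 min × 7 = 525 min = 8.75 h
halogen floor lamp: 0.41 kW × 8.75 h = 3.5875 kWh
Total energy = 831.6475 kWh
Cost = 831.6475 × $0.20 = $166.33

$166.33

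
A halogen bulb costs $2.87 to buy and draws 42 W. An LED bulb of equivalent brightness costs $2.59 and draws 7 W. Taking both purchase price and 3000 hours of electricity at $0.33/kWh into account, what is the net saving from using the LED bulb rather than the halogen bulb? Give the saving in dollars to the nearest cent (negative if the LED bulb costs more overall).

$34.93

halogen bulb: $2.87 + (42/1000) kW × 3000 h × $0.33 = $2.87 + $41.58 = $44.45
LED bulb: $2.59 + (7/1000) kW × 3000 h × $0.33 = $2.59 + $6.93 = $9.52
Saving = $44.45 − $9.52 = $34.93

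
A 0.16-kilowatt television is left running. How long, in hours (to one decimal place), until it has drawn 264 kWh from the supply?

1650.0 h

Hours = 264 kWh ÷ 0.16 kW = 1650.0 h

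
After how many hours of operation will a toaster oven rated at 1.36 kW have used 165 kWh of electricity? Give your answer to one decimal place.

121.3 h

Hours = 165 kWh ÷ 1.36 kW = 121.3 h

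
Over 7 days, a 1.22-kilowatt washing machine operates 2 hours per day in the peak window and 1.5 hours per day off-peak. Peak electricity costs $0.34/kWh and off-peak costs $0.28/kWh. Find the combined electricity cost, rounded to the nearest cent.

$9.39

Peak energy = 1.22 kW × 2 h × 7 = 17.08 kWh
Off-peak energy = 1.22 kW × 1.5 h × 7 = 12.81 kWh
Cost = 17.08 × $0.34 + 12.81 × $0.28 = $5.8072 + $3.5868 = $9.39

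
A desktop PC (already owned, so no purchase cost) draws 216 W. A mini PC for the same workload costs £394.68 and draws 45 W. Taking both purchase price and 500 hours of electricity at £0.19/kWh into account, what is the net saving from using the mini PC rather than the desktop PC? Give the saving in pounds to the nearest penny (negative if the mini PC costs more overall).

desktop PC: £0.00 + (216/1000) kW × 500 h × £0.19 = £0.00 + £20.52 = £20.52
mini PC: £394.68 + (45/1000) kW × 500 h × £0.19 = £394.68 + £4.275 = £398.955
Saving = £20.52 − £398.955 = −£378.435 → -£378.44

-£378.44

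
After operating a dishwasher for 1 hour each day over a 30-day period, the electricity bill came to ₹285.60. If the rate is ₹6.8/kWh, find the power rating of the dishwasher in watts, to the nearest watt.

1400 W

Energy = ₹285.60 ÷ ₹6.8/kWh = 42 kWh
Runtime = 1 h/day × 30 days = 30 h
Power = 42 kWh ÷ 30 h = 1.4 kW = 1400 W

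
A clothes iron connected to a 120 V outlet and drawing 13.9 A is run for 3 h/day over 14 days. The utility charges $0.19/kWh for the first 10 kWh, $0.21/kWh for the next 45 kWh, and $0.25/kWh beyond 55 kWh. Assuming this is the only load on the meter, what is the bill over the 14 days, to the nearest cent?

$15.11

Power = 13.9 A × 120 V = 1668 W = 1.668 kW
Runtime = 3 h/day × 14 days = 42 h
Energy = 1.668 kW × 42 h = 70.056 kWh
Tier 1 (0–10 kWh): 10 × $0.19 = $1.9
Tier 2 (10–55 kWh): 45 × $0.21 = $9.45
Above 55 kWh: 15.056 × $0.25 = $3.764
Bill = $15.11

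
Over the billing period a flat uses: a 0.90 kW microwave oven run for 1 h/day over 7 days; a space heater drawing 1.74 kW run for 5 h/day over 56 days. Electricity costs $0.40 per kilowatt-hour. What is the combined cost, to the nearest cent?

microwave oven: Runtime = 1 h/day × 7 days = 7 h
microwave oven: 0.9 kW × 7 h = 6.3 kWh
space heater: Runtime = 5 h/day × 56 days = 280 h
space heater: 1.74 kW × 280 h = 487.2 kWh
Total energy = 493.5 kWh
Cost = 493.5 × $0.40 = $197.40

$197.40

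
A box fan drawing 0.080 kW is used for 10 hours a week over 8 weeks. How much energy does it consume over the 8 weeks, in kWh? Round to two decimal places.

Runtime = 10 h/week × 8 weeks = 80 h
Energy = 0.08 kW × 80 h = 6.4 kWh

6.40 kWh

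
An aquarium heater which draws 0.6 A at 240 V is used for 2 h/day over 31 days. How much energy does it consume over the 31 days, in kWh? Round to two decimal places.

Power = 0.6 A × 240 V = 144 W = 0.144 kW
Runtime = 2 h/day × 31 days = 62 h
Energy = 0.144 kW × 62 h = 8.928 kWh ≈ 8.93 kWh

8.93 kWh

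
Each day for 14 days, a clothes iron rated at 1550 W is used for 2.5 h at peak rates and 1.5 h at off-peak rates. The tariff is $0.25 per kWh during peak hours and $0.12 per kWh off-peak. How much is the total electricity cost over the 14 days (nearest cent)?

$17.47

Peak energy = 1.55 kW × 2.5 h × 14 = 54.25 kWh
Off-peak energy = 1.55 kW × 1.5 h × 14 = 32.55 kWh
Cost = 54.25 × $0.25 + 32.55 × $0.12 = $13.5625 + $3.906 = $17.47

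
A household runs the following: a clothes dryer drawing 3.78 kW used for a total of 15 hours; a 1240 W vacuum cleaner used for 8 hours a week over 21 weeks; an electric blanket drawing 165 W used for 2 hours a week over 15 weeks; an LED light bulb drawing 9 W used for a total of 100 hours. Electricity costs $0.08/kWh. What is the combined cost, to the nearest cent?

$21.67

clothes dryer: 3.78 kW × 15 h = 56.7 kWh
vacuum cleaner: Runtime = 8 h/week × 21 weeks = 168 h
vacuum cleaner: 1.24 kW × 168 h = 208.32 kWh
electric blanket: Runtime = 2 h/week × 15 weeks = 30 h
electric blanket: 0.165 kW × 30 h = 4.95 kWh
LED light bulb: 0.009 kW × 100 h = 0.9 kWh
Total energy = 270.87 kWh
Cost = 270.87 × $0.08 = $21.67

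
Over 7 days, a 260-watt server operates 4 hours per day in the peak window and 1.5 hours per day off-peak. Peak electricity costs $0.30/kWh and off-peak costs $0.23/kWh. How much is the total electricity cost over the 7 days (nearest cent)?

Peak energy = 0.26 kW × 4 h × 7 = 7.28 kWh
Off-peak energy = 0.26 kW × 1.5 h × 7 = 2.73 kWh
Cost = 7.28 × $0.30 + 2.73 × $0.23 = $2.184 + $0.6279 = $2.81

$2.81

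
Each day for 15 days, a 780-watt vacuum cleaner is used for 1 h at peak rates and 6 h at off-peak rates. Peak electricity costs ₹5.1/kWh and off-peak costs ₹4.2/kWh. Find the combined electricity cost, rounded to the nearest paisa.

Peak energy = 0.78 kW × 1 h × 15 = 11.7 kWh
Off-peak energy = 0.78 kW × 6 h × 15 = 70.2 kWh
Cost = 11.7 × ₹5.1 + 70.2 × ₹4.2 = ₹59.67 + ₹294.84 = ₹354.51

₹354.51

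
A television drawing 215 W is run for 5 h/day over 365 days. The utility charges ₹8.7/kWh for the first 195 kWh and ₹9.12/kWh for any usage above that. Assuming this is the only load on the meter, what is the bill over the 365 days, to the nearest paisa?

₹3496.56

Runtime = 5 h/day × 365 days = 1825 h
Energy = 0.215 kW × 1825 h = 392.375 kWh
Tier 1 (0–195 kWh): 195 × ₹8.7 = ₹1696.5
Above 195 kWh: 197.375 × ₹9.12 = ₹1800.06
Bill = ₹3496.56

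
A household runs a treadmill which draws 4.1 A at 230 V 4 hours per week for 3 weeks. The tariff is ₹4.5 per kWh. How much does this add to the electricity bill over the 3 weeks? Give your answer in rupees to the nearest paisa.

₹50.92

Power = 4.1 A × 230 V = 943 W = 0.943 kW
Runtime = 4 h/week × 3 weeks = 12 h
Energy = 0.943 kW × 12 h = 11.316 kWh
Cost = 11.316 kWh × ₹4.5/kWh = ₹50.92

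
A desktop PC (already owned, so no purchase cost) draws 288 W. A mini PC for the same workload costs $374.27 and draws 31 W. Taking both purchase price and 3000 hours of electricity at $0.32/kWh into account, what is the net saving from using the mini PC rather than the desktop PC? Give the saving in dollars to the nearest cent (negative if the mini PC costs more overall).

desktop PC: $0.00 + (288/1000) kW × 3000 h × $0.32 = $0.00 + $276.48 = $276.48
mini PC: $374.27 + (31/1000) kW × 3000 h × $0.32 = $374.27 + $29.76 = $404.03
Saving = $276.48 − $404.03 = −$127.55

-$127.55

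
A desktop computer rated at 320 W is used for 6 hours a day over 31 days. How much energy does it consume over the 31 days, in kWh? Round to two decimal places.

59.52 kWh

Runtime = 6 h/day × 31 days = 186 h
Energy = 0.32 kW × 186 h = 59.52 kWh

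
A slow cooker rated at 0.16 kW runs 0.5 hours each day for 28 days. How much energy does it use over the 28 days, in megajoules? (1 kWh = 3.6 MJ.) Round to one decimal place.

8.1 MJ

Runtime = 0.5 h/day × 28 days = 14 h
Energy = 0.16 kW × 14 h = 2.24 kWh
= 2.24 × 3.6 MJ = 8.1 MJ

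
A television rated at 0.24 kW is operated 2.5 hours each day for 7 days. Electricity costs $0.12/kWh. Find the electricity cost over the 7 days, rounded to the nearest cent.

$0.50

Runtime = 2.5 h/day × 7 days = 17.5 h
Energy = 0.24 kW × 17.5 h = 4.2 kWh
Cost = 4.2 kWh × $0.12/kWh = $0.50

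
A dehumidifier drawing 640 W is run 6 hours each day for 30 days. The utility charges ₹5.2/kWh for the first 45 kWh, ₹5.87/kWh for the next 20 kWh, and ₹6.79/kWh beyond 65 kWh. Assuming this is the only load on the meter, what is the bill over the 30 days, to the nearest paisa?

Runtime = 6 h/day × 30 days = 180 h
Energy = 0.64 kW × 180 h = 115.2 kWh
Tier 1 (0–45 kWh): 45 × ₹5.2 = ₹234
Tier 2 (45–65 kWh): 20 × ₹5.87 = ₹117.4
Above 65 kWh: 50.2 × ₹6.79 = ₹340.858
Bill = ₹692.26

₹692.26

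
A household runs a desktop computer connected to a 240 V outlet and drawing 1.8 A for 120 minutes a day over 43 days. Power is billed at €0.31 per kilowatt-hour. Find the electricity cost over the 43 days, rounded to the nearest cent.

Power = 1.8 A × 240 V = 432 W = 0.432 kW
Runtime = 120 min × 43 = 5160 min = 86 h
Energy = 0.432 kW × 86 h = 37.152 kWh
Cost = 37.152 kWh × €0.31/kWh = €11.52

€11.52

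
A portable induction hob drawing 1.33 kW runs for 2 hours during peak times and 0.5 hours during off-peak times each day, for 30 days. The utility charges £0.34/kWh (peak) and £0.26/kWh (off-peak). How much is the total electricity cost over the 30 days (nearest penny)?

£32.32

Peak energy = 1.33 kW × 2 h × 30 = 79.8 kWh
Off-peak energy = 1.33 kW × 0.5 h × 30 = 19.95 kWh
Cost = 79.8 × £0.34 + 19.95 × £0.26 = £27.132 + £5.187 = £32.32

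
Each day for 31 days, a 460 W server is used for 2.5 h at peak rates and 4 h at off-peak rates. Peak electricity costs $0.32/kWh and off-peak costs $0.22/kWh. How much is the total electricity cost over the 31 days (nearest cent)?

$23.96

Peak energy = 0.46 kW × 2.5 h × 31 = 35.65 kWh
Off-peak energy = 0.46 kW × 4 h × 31 = 57.04 kWh
Cost = 35.65 × $0.32 + 57.04 × $0.22 = $11.408 + $12.5488 = $23.96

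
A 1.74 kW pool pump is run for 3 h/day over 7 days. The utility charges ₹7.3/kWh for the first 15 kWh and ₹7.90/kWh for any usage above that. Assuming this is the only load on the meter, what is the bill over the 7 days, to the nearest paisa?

₹279.67

Runtime = 3 h/day × 7 days = 21 h
Energy = 1.74 kW × 21 h = 36.54 kWh
Tier 1 (0–15 kWh): 15 × ₹7.3 = ₹109.5
Above 15 kWh: 21.54 × ₹7.90 = ₹170.166
Bill = ₹279.67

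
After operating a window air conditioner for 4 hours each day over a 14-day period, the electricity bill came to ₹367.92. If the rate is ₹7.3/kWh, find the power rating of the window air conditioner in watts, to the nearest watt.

Energy = ₹367.92 ÷ ₹7.3/kWh = 50.4 kWh
Runtime = 4 h/day × 14 days = 56 h
Power = 50.4 kWh ÷ 56 h = 0.9 kW = 900 W

900 W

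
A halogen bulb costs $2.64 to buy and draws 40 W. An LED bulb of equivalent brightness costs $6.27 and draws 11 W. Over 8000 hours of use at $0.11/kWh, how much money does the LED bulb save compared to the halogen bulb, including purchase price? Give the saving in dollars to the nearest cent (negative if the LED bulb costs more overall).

halogen bulb: $2.64 + (40/1000) kW × 8000 h × $0.11 = $2.64 + $35.2 = $37.84
LED bulb: $6.27 + (11/1000) kW × 8000 h × $0.11 = $6.27 + $9.68 = $15.95
Saving = $37.84 − $15.95 = $21.89

$21.89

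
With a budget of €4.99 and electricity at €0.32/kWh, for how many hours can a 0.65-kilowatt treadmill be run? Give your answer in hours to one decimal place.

Energy available = €4.99 ÷ €0.32/kWh = 15.5938 kWh
Hours = 15.5938 kWh ÷ 0.65 kW = 24.0 h

24.0 h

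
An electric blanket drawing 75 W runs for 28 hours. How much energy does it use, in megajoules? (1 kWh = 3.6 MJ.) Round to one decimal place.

7.6 MJ

Energy = 0.075 kW × 28 h = 2.1 kWh
= 2.1 × 3.6 MJ = 7.6 MJ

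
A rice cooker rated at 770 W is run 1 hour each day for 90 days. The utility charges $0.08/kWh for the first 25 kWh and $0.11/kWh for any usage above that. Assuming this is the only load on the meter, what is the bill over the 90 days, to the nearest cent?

Runtime = 1 h/day × 90 days = 90 h
Energy = 0.77 kW × 90 h = 69.3 kWh
Tier 1 (0–25 kWh): 25 × $0.08 = $2
Above 25 kWh: 44.3 × $0.11 = $4.873
Bill = $6.87

$6.87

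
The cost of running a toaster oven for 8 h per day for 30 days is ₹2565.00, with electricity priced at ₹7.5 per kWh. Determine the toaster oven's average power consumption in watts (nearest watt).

1425 W

Energy = ₹2565.00 ÷ ₹7.5/kWh = 342 kWh
Runtime = 8 h/day × 30 days = 240 h
Power = 342 kWh ÷ 240 h = 1.425 kW = 1425 W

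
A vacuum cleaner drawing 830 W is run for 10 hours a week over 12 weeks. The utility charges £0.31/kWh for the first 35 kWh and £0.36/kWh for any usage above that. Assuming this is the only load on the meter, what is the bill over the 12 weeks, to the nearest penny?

Runtime = 10 h/week × 12 weeks = 120 h
Energy = 0.83 kW × 120 h = 99.6 kWh
Tier 1 (0–35 kWh): 35 × £0.31 = £10.85
Above 35 kWh: 64.6 × £0.36 = £23.256
Bill = £34.11

£34.11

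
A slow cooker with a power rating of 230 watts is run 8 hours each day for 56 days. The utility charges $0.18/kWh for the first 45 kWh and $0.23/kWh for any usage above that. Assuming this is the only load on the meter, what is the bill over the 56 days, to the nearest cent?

Runtime = 8 h/day × 56 days = 448 h
Energy = 0.23 kW × 448 h = 103.04 kWh
Tier 1 (0–45 kWh): 45 × $0.18 = $8.1
Above 45 kWh: 58.04 × $0.23 = $13.3492
Bill = $21.45

$21.45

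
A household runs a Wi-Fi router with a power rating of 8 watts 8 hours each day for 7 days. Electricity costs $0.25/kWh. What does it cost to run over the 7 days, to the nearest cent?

Runtime = 8 h/day × 7 days = 56 h
Energy = 0.008 kW × 56 h = 0.448 kWh
Cost = 0.448 kWh × $0.25/kWh = $0.11

$0.11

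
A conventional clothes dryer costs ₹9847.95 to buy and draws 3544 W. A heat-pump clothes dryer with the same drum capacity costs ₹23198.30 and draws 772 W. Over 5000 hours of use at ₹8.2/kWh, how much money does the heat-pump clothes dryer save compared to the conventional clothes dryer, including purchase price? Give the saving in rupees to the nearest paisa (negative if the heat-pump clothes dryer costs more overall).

conventional clothes dryer: ₹9847.95 + (3544/1000) kW × 5000 h × ₹8.2 = ₹9847.95 + ₹145304 = ₹155151.95
heat-pump clothes dryer: ₹23198.30 + (772/1000) kW × 5000 h × ₹8.2 = ₹23198.30 + ₹31652 = ₹54850.3
Saving = ₹155151.95 − ₹54850.3 = ₹100301.65

₹100301.65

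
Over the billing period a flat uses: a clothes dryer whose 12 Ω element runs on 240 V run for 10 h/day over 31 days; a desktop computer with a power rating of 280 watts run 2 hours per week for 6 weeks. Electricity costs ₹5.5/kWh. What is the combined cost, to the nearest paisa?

₹8202.48

clothes dryer: Power = V²/R = 240²/12 = 4800 W = 4.8 kW
clothes dryer: Runtime = 10 h/day × 31 days = 310 h
clothes dryer: 4.8 kW × 310 h = 1488 kWh
desktop computer: Runtime = 2 h/week × 6 weeks = 12 h
desktop computer: 0.28 kW × 12 h = 3.36 kWh
Total energy = 1491.36 kWh
Cost = 1491.36 × ₹5.5 = ₹8202.48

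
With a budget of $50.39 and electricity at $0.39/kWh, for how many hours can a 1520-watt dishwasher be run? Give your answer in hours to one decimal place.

Energy available = $50.39 ÷ $0.39/kWh = 129.2051 kWh
Hours = 129.2051 kWh ÷ 1.52 kW = 85.0 h

85.0 h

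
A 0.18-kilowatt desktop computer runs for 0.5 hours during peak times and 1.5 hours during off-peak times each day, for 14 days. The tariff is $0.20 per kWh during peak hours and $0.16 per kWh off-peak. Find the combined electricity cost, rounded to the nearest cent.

$0.86

Peak energy = 0.18 kW × 0.5 h × 14 = 1.26 kWh
Off-peak energy = 0.18 kW × 1.5 h × 14 = 3.78 kWh
Cost = 1.26 × $0.20 + 3.78 × $0.16 = $0.252 + $0.6048 = $0.86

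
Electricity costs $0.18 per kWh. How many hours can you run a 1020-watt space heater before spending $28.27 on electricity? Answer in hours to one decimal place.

Energy available = $28.27 ÷ $0.18/kWh = 157.0556 kWh
Hours = 157.0556 kWh ÷ 1.02 kW = 154.0 h

154.0 h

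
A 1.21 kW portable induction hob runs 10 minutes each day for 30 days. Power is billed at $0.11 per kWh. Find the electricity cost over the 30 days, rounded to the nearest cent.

$0.67

Runtime = 10 min × 30 = 300 min = 5 h
Energy = 1.21 kW × 5 h = 6.05 kWh
Cost = 6.05 kWh × $0.11/kWh = $0.67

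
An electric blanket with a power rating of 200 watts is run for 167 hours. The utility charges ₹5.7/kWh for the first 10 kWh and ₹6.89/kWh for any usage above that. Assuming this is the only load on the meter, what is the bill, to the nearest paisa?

₹218.23

Energy = 0.2 kW × 167 h = 33.4 kWh
Tier 1 (0–10 kWh): 10 × ₹5.7 = ₹57
Above 10 kWh: 23.4 × ₹6.89 = ₹161.226
Bill = ₹218.23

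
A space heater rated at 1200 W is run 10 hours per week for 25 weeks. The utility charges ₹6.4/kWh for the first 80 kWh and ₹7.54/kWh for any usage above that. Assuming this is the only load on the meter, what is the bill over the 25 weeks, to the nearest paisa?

Runtime = 10 h/week × 25 weeks = 250 h
Energy = 1.2 kW × 250 h = 300 kWh
Tier 1 (0–80 kWh): 80 × ₹6.4 = ₹512
Above 80 kWh: 220 × ₹7.54 = ₹1658.8
Bill = ₹2170.80

₹2170.80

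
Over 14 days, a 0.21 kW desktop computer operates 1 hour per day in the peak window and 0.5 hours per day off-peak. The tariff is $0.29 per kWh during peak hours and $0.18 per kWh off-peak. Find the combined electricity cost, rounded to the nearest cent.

Peak energy = 0.21 kW × 1 h × 14 = 2.94 kWh
Off-peak energy = 0.21 kW × 0.5 h × 14 = 1.47 kWh
Cost = 2.94 × $0.29 + 1.47 × $0.18 = $0.8526 + $0.2646 = $1.12

$1.12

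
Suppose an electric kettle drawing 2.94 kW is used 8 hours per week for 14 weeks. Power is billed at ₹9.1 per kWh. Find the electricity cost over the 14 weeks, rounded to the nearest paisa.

Runtime = 8 h/week × 14 weeks = 112 h
Energy = 2.94 kW × 112 h = 329.28 kWh
Cost = 329.28 kWh × ₹9.1/kWh = ₹2996.45

₹2996.45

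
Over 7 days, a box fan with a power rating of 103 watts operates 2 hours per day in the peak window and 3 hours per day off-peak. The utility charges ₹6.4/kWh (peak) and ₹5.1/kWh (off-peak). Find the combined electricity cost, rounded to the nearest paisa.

₹20.26

Peak energy = 0.103 kW × 2 h × 7 = 1.442 kWh
Off-peak energy = 0.103 kW × 3 h × 7 = 2.163 kWh
Cost = 1.442 × ₹6.4 + 2.163 × ₹5.1 = ₹9.2288 + ₹11.0313 = ₹20.26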